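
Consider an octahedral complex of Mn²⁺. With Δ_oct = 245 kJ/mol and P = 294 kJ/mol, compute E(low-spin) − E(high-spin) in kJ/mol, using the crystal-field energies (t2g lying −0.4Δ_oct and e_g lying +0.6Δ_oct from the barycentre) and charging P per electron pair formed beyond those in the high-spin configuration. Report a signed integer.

Mn²⁺: group 7, so d-count = 7 − 2 = 5.
In the high-spin limit (t2g^3 e_g^2) the orbital term is 0.0Δ_oct = 0 kJ/mol, with no excess pairing.
Low-spin: t2g^5 e_g^0, orbital CFSE = -2.0Δ_oct = -490 kJ/mol; plus 2 excess pairs × P = +588 kJ/mol; total 98 kJ/mol.
Thus E(LS) − E(HS) = 98 kJ/mol.

98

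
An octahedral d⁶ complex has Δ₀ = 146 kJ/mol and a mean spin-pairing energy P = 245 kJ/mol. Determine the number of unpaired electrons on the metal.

With Δ₀ < P the complex is high-spin.
That gives t₂g⁴ eg².
Unpaired electrons: 4.

4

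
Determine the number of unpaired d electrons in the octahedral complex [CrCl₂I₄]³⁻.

Ligand charges: 2×(-1) from Cl⁻ and 4×(-1) from I⁻ sum to -6; with overall charge -3, Cr is +3.
Cr³⁺: group 6, so d-count = 6 − 3 = 3.
Configuration: t₂g³ eg⁰, giving 3 unpaired electrons.

3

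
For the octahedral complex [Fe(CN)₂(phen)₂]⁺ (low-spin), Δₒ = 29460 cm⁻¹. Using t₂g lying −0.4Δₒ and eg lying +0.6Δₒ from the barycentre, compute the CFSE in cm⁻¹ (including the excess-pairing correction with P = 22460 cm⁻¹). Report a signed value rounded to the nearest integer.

Ligand charges: 2×(-1) from CN⁻ and 2×(+0) from phen sum to -2; with overall charge +1, Fe is +3.
Group 8 minus oxidation state +3 gives a d⁵ configuration for Fe³⁺.
Electron filling gives t₂g⁵ eg⁰.
The orbital stabilization is -2.0Δₒ = -2.0 × 29460 = -58920 cm⁻¹.
High-spin d⁵ would be t₂g³ eg² with 0 pairs; low-spin has 2, so 2 excess pairs cost +2P = +44920 cm⁻¹.
Combining: -58920 + 44920 = -14000 cm⁻¹.

-14000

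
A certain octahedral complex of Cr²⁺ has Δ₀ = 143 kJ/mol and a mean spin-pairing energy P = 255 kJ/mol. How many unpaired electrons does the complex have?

4

Cr²⁺: group 6, so d-count = 6 − 2 = 4.
With Δ₀ < P the complex is high-spin.
That gives t₂g³ eg¹.
Unpaired electrons: 4.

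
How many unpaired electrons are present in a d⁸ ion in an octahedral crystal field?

2

Configuration: t2g^6 e_g^2, giving 2 unpaired electrons.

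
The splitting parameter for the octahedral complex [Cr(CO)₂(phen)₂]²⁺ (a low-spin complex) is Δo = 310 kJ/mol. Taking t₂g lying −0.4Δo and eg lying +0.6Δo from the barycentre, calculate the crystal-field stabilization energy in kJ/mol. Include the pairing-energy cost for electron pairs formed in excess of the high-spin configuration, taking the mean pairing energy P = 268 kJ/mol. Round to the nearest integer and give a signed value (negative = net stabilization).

-228

Ligand charges: 2×(+0) from CO and 2×(+0) from phen sum to +0; with overall charge +2, Cr is +2.
Group 6 minus oxidation state +2 gives a d⁴ configuration for Cr²⁺.
Configuration: t₂g⁴ eg⁰.
Orbital CFSE = 4(-0.4) + 0(0.6) = -1.6Δo = -1.6 × 310 = -496 kJ/mol.
High-spin d⁴ would be t₂g³ eg¹ with 0 pairs; low-spin has 1, so 1 excess pair costs +1P = +268 kJ/mol.
Overall CFSE = -496 + 268 = -228 kJ/mol.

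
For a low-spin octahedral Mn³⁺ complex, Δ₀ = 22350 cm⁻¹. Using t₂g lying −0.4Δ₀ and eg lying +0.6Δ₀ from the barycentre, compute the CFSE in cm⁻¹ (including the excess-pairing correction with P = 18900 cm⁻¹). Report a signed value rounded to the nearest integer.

-16860

Mn³⁺: group 7, so d-count = 7 − 3 = 4.
The d⁴ electrons fill as t₂g⁴ eg⁰.
CFSE(orbital) = 4×(-0.4Δ₀) + 0×(0.6Δ₀) = -1.6Δ₀; with Δ₀ = 22350 cm⁻¹ that is -35760 cm⁻¹.
Relative to high-spin t₂g³ eg¹ (0 paired), the low-spin configuration has 1 additional pair, contributing +1 × 18900 = +18900 cm⁻¹.
Combining: -35760 + 18900 = -16860 cm⁻¹.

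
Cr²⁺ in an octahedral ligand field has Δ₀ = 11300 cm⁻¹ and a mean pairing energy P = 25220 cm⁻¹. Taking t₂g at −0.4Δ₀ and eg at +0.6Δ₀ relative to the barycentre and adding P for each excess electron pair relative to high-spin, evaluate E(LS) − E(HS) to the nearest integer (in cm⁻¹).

13920

Cr²⁺: group 6, so d-count = 6 − 2 = 4.
High-spin: t₂g³ eg¹, CFSE = -0.6Δ₀ = -6780 cm⁻¹.
Low-spin t₂g⁴ eg⁰ gives -1.6Δ₀ = -18080 cm⁻¹, but forming 1 extra pair costs 1P = 25220 cm⁻¹, so E(LS) = -18080 + 25220 = 7140 cm⁻¹.
The difference is 7140 − (-6780) = 13920 cm⁻¹, so high-spin lies lower.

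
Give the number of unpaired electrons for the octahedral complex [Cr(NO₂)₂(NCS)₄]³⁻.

Ligand charges: 2×(-1) from NO₂⁻ and 4×(-1) from NCS⁻ sum to -6; with overall charge -3, Cr is +3.
Cr is in group 6, so Cr³⁺ is d³ (6 − 3 = 3).
Configuration: t₂g³ eg⁰, giving 3 unpaired electrons.

3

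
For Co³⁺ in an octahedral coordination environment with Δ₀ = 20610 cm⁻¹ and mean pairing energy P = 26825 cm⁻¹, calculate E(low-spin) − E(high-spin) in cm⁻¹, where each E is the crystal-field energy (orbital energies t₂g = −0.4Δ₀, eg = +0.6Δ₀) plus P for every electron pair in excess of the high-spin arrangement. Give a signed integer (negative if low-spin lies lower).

12430

Co sits in group 9; removing 3 electrons leaves Co³⁺ with 9 − 3 = 6 d electrons.
In the high-spin limit (t₂g⁴ eg²) the orbital term is -0.4Δ₀ = -8244 cm⁻¹, with no excess pairing.
For low-spin the configuration is t₂g⁶ eg⁰: orbital energy -2.4 × 20610 = -49464 cm⁻¹, and 2 additional pairs relative to high-spin add 53650 cm⁻¹, giving 4186 cm⁻¹.
Thus E(LS) − E(HS) = 12430 cm⁻¹.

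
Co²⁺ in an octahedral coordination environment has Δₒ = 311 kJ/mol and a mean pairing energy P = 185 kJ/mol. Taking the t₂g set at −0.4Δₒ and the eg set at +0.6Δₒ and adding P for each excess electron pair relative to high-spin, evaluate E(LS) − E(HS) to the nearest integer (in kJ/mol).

-126

Group 9 minus oxidation state +2 gives a d⁷ configuration for Co²⁺.
In the high-spin limit (t₂g⁵ eg²) the orbital term is -0.8Δₒ = -249 kJ/mol, with no excess pairing.
For low-spin the configuration is t₂g⁶ eg¹: orbital energy -1.8 × 311 = -560 kJ/mol, and 1 additional pair relative to high-spin adds 185 kJ/mol, giving -375 kJ/mol.
The difference is -375 − (-249) = -126 kJ/mol, so low-spin lies lower.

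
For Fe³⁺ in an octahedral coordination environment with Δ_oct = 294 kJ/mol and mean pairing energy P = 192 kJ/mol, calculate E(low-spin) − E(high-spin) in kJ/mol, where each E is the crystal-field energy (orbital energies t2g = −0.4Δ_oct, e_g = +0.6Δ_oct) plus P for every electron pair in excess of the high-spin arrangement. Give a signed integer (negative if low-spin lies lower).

Fe sits in group 8; removing 3 electrons leaves Fe³⁺ with 8 − 3 = 5 d electrons.
High-spin: t2g^3 e_g^2, CFSE = 0.0Δ_oct = 0 kJ/mol.
Low-spin: t2g^5 e_g^0, orbital CFSE = -2.0Δ_oct = -588 kJ/mol; plus 2 excess pairs × P = +384 kJ/mol; total -204 kJ/mol.
The difference is -204 − (0) = -204 kJ/mol, so low-spin lies lower.

-204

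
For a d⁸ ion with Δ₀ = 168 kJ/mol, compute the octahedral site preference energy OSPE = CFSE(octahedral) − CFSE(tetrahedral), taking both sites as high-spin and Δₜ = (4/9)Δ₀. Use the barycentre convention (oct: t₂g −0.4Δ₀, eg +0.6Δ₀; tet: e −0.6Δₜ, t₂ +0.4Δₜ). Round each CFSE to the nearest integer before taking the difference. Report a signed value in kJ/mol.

-142

In an octahedral site d⁸ (HS) is t2g^6 e_g^2, giving CFSE(oct) = -1.2Δ₀ = -202 kJ/mol.
Tetrahedral e^4 t2^4 gives -0.8Δₜ = -0.8 × (4/9) × 168 = -60 kJ/mol.
Subtracting, OSPE = -202 − (-60) = -142 kJ/mol.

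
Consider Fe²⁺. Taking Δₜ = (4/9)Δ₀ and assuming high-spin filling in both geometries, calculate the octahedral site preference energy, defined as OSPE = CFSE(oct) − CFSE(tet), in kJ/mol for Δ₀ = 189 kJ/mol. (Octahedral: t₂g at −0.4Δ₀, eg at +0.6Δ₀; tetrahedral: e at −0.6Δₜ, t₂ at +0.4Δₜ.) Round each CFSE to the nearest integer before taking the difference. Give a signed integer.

-26

Fe is in group 8, so Fe²⁺ is d⁶ (8 − 2 = 6).
Octahedral high-spin t2g^4 e_g^2: CFSE = -0.4 × 189 = -76 kJ/mol.
In a tetrahedral site the filling is e^3 t2^3: CFSE(tet) = -0.6Δₜ = -0.6 × (4/9)(189) = -50 kJ/mol.
OSPE = -76 − (-50) = -26 kJ/mol.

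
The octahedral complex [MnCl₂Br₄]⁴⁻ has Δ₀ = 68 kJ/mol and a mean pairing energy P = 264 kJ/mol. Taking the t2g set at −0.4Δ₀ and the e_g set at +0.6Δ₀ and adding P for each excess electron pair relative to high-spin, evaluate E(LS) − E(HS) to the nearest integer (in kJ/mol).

Ligand charges: 2×(-1) from Cl⁻ and 4×(-1) from Br⁻ sum to -6; with overall charge -4, Mn is +2.
Mn is in group 7, so Mn²⁺ is d⁵ (7 − 2 = 5).
In the high-spin limit (t2g^3 e_g^2) the orbital term is 0.0Δ₀ = 0 kJ/mol, with no excess pairing.
Low-spin t2g^5 e_g^0 gives -2.0Δ₀ = -136 kJ/mol, but forming 2 extra pairs costs 2P = 528 kJ/mol, so E(LS) = -136 + 528 = 392 kJ/mol.
The difference is 392 − (0) = 392 kJ/mol, so high-spin lies lower.

392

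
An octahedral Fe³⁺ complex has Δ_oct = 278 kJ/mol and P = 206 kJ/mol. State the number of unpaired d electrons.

1

Fe³⁺: group 8, so d-count = 8 − 3 = 5.
With Δ_oct > P the complex is low-spin.
That gives t₂g⁵ eg⁰.
Unpaired electrons: 1.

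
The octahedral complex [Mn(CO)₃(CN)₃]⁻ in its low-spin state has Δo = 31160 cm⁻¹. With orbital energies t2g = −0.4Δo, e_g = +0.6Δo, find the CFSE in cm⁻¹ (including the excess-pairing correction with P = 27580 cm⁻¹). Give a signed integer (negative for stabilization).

Ligand charges: 3×(+0) from CO and 3×(-1) from CN⁻ sum to -3; with overall charge -1, Mn is +2.
Mn²⁺: group 7, so d-count = 7 − 2 = 5.
Electron filling gives t2g^5 e_g^0.
Orbital CFSE = 5(-0.4) + 0(0.6) = -2.0Δo = -2.0 × 31160 = -62320 cm⁻¹.
Relative to high-spin t2g^3 e_g^2 (0 paired), the low-spin configuration has 2 additional pairs, contributing +2 × 27580 = +55160 cm⁻¹.
Combining: -62320 + 55160 = -7160 cm⁻¹.

-7160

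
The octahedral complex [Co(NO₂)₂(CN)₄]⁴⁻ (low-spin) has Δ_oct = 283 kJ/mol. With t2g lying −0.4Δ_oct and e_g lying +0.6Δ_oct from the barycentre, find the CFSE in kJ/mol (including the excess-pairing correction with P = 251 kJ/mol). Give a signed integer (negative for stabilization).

-258

Ligand charges: 2×(-1) from NO₂⁻ and 4×(-1) from CN⁻ sum to -6; with overall charge -4, Co is +2.
Co sits in group 9; removing 2 electrons leaves Co²⁺ with 9 − 2 = 7 d electrons.
Configuration: t2g^6 e_g^1.
Orbital CFSE = 6(-0.4) + 1(0.6) = -1.8Δ_oct = -1.8 × 283 = -509 kJ/mol.
Pairing penalty: 3 pairs vs 2 in the high-spin reference → 1 extra × P = 251 kJ/mol.
Net CFSE = -509 + 251 = -258 kJ/mol.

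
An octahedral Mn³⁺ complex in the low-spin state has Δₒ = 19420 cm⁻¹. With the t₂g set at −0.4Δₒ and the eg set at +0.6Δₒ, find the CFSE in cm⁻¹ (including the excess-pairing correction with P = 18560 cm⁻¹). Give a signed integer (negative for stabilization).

Group 7 minus oxidation state +3 gives a d⁴ configuration for Mn³⁺.
The d⁴ electrons fill as t₂g⁴ eg⁰.
The orbital stabilization is -1.6Δₒ = -1.6 × 19420 = -31072 cm⁻¹.
High-spin d⁴ would be t₂g³ eg¹ with 0 pairs; low-spin has 1, so 1 excess pair costs +1P = +18560 cm⁻¹.
Overall CFSE = -31072 + 18560 = -12512 cm⁻¹.

-12512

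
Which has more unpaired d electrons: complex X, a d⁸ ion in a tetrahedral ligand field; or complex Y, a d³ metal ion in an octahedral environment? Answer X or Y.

Y

X: With tetrahedral geometry the complex is necessarily high-spin; e⁴ t₂⁴ → 2 unpaired.
Y: t2g^3 e_g^0 → 3 unpaired.
So Y has more unpaired electrons.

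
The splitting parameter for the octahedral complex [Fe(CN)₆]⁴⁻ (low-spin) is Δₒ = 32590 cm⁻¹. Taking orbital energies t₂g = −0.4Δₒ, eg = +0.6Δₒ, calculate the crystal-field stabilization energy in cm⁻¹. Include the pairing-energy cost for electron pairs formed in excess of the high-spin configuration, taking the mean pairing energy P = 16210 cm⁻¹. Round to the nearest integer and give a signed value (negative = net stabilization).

Each CN⁻ contributes -1; 6 × (-1) = -6. With overall charge -4, Fe is in the +2 oxidation state.
Fe is in group 8, so Fe²⁺ is d⁶ (8 − 2 = 6).
Configuration: t₂g⁶ eg⁰.
CFSE(orbital) = 6×(-0.4Δₒ) + 0×(0.6Δₒ) = -2.4Δₒ; with Δₒ = 32590 cm⁻¹ that is -78216 cm⁻¹.
Relative to high-spin t₂g⁴ eg² (1 paired), the low-spin configuration has 2 additional pairs, contributing +2 × 16210 = +32420 cm⁻¹.
Overall CFSE = -78216 + 32420 = -45796 cm⁻¹.

-45796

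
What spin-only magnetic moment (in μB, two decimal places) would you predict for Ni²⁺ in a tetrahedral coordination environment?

Ni is in group 10, so Ni²⁺ is d⁸ (10 − 2 = 8).
Tetrahedral fields are weak (Δₜ ≈ 4/9 Δₒ), so electrons fill high-spin.
Configuration: e⁴ t₂⁴ → 2 unpaired electrons.
μ(spin-only) = √[2(2+2)] = √8 ≈ 2.83 μB.

2.83 μB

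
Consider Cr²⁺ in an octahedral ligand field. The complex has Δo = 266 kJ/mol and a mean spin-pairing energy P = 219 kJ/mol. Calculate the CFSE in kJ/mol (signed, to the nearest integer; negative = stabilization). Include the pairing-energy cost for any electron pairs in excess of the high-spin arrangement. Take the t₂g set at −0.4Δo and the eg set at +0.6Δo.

-207

Cr sits in group 6; removing 2 electrons leaves Cr²⁺ with 6 − 2 = 4 d electrons.
Since Δo = 266 kJ/mol > P = 219 kJ/mol, the complex adopts the low-spin configuration.
That gives t₂g⁴ eg⁰.
Orbital CFSE = -1.6Δo = -1.6 × 266 = -426 kJ/mol.
Excess pairs vs high-spin: 1 − 0 = 1; pairing cost = +219 kJ/mol.
Net CFSE = -426 + 219 = -207 kJ/mol.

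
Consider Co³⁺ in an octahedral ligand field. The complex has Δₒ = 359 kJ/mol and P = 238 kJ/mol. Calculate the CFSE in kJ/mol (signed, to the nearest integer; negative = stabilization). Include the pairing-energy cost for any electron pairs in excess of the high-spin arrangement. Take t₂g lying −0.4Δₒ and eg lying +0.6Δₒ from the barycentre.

Co sits in group 9; removing 3 electrons leaves Co³⁺ with 9 − 3 = 6 d electrons.
Δₒ > P, so pairing is preferred: the ground state is low-spin.
That gives t₂g⁶ eg⁰.
Orbital CFSE = -2.4Δₒ = -2.4 × 359 = -862 kJ/mol.
Excess pairs vs high-spin: 3 − 1 = 2; pairing cost = +476 kJ/mol.
Net CFSE = -862 + 476 = -386 kJ/mol.

-386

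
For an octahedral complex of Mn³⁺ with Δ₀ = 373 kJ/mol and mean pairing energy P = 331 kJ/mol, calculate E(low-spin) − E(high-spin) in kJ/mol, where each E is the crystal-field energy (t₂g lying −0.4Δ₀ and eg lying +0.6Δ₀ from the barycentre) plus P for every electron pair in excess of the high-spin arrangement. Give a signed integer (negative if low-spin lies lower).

Mn sits in group 7; removing 3 electrons leaves Mn³⁺ with 7 − 3 = 4 d electrons.
In the high-spin limit (t₂g³ eg¹) the orbital term is -0.6Δ₀ = -224 kJ/mol, with no excess pairing.
Low-spin: t₂g⁴ eg⁰, orbital CFSE = -1.6Δ₀ = -597 kJ/mol; plus 1 excess pair × P = +331 kJ/mol; total -266 kJ/mol.
E(LS) − E(HS) = -266 − (-224) = -42 kJ/mol.

-42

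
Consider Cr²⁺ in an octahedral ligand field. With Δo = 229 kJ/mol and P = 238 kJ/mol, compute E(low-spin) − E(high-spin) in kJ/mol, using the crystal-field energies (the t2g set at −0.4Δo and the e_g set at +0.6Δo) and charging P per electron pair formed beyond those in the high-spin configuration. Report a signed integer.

Cr sits in group 6; removing 2 electrons leaves Cr²⁺ with 6 − 2 = 4 d electrons.
High-spin d⁴ fills as t2g^3 e_g^1 with CFSE 3(−0.4) + 1(+0.6) = -0.6Δo = -137 kJ/mol.
For low-spin the configuration is t2g^4 e_g^0: orbital energy -1.6 × 229 = -366 kJ/mol, and 1 additional pair relative to high-spin adds 238 kJ/mol, giving -128 kJ/mol.
The difference is -128 − (-137) = 9 kJ/mol, so high-spin lies lower.

9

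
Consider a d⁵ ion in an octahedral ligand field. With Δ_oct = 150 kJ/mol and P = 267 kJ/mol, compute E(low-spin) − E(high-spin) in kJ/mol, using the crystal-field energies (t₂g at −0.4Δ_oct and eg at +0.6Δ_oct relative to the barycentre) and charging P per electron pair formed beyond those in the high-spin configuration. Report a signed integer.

234

High-spin d⁵ fills as t₂g³ eg² with CFSE 3(−0.4) + 2(+0.6) = 0.0Δ_oct = 0 kJ/mol.
Low-spin t₂g⁵ eg⁰ gives -2.0Δ_oct = -300 kJ/mol, but forming 2 extra pairs costs 2P = 534 kJ/mol, so E(LS) = -300 + 534 = 234 kJ/mol.
Thus E(LS) − E(HS) = 234 kJ/mol.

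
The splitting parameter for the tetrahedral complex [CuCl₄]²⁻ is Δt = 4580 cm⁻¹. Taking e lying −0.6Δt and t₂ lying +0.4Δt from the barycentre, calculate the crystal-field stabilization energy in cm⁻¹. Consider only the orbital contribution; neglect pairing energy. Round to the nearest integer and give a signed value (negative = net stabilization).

-1832

Each Cl⁻ contributes -1; 4 × (-1) = -4. With overall charge -2, Cu is in the +2 oxidation state.
Cu²⁺: group 11, so d-count = 11 − 2 = 9.
Tetrahedral fields are weak (Δₜ ≈ 4/9 Δₒ), so electrons fill high-spin.
Configuration: e⁴ t₂⁵.
The orbital stabilization is -0.4Δt = -0.4 × 4580 = -1832 cm⁻¹.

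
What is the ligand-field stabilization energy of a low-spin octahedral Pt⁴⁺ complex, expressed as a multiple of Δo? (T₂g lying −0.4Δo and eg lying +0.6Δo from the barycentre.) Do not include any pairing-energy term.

Pt sits in group 10; removing 4 electrons leaves Pt⁴⁺ with 10 − 4 = 6 d electrons.
Configuration: t₂g⁶ eg⁰.
CFSE = 6(-0.4Δo) + 0(0.6Δo) = -2.4Δo + 0.0Δo = -2.4Δo.

-2.4 Δo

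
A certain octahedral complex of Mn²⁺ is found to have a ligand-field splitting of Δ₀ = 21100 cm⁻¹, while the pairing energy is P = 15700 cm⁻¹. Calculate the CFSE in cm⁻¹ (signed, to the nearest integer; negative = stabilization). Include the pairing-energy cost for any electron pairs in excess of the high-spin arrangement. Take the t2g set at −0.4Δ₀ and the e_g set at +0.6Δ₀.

-10800

Mn is in group 7, so Mn²⁺ is d⁵ (7 − 2 = 5).
Δ₀ > P, so pairing is preferred: the ground state is low-spin.
Configuration: t2g^5 e_g^0.
Orbital CFSE = -2.0Δ₀ = -2.0 × 21100 = -42200 cm⁻¹.
Excess pairs vs high-spin: 2 − 0 = 2; pairing cost = +31400 cm⁻¹.
Net CFSE = -42200 + 31400 = -10800 cm⁻¹.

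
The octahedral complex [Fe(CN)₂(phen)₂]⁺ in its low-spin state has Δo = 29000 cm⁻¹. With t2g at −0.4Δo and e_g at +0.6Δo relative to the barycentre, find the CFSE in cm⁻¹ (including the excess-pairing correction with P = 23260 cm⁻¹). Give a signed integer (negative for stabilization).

Ligand charges: 2×(-1) from CN⁻ and 2×(+0) from phen sum to -2; with overall charge +1, Fe is +3.
Fe is in group 8, so Fe³⁺ is d⁵ (8 − 3 = 5).
Configuration: t2g^5 e_g^0.
CFSE(orbital) = 5×(-0.4Δo) + 0×(0.6Δo) = -2.0Δo; with Δo = 29000 cm⁻¹ that is -58000 cm⁻¹.
Pairing penalty: 2 pairs vs 0 in the high-spin reference → 2 extra × P = 46520 cm⁻¹.
Combining: -58000 + 46520 = -11480 cm⁻¹.

-11480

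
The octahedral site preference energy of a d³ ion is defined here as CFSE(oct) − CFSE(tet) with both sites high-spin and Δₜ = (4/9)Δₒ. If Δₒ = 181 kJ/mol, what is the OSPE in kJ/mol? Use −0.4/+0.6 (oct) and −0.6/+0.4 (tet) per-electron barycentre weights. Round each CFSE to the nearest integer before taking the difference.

-153

Octahedral high-spin t₂g³ eg⁰: CFSE = -1.2 × 181 = -217 kJ/mol.
Tetrahedral e² t₂¹ gives -0.8Δₜ = -0.8 × (4/9) × 181 = -64 kJ/mol.
OSPE = -217 − (-64) = -153 kJ/mol.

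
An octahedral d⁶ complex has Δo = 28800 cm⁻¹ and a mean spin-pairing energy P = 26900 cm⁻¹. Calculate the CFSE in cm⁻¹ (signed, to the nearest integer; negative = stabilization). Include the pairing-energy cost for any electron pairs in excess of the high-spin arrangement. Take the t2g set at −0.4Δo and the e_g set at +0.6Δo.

With Δo > P the complex is low-spin.
Configuration: t2g^6 e_g^0.
Orbital CFSE = -2.4Δo = -2.4 × 28800 = -69120 cm⁻¹.
Excess pairs vs high-spin: 3 − 1 = 2; pairing cost = +53800 cm⁻¹.
Net CFSE = -69120 + 53800 = -15320 cm⁻¹.

-15320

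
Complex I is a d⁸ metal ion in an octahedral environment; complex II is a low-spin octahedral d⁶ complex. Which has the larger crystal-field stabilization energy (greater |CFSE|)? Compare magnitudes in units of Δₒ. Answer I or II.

I: t2g^6 e_g^2, CFSE = -1.2Δₒ.
II: t₂g⁶ eg⁰, CFSE = -2.4Δₒ.
So II has the larger |CFSE|.

II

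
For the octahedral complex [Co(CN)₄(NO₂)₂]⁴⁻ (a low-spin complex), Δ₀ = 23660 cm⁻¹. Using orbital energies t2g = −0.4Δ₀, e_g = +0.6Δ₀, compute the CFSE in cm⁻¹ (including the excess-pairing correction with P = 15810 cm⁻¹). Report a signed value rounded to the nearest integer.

Ligand charges: 4×(-1) from CN⁻ and 2×(-1) from NO₂⁻ sum to -6; with overall charge -4, Co is +2.
Co sits in group 9; removing 2 electrons leaves Co²⁺ with 9 − 2 = 7 d electrons.
The d⁷ electrons fill as t2g^6 e_g^1.
The orbital stabilization is -1.8Δ₀ = -1.8 × 23660 = -42588 cm⁻¹.
Relative to high-spin t2g^5 e_g^2 (2 paired), the low-spin configuration has 1 additional pair, contributing +1 × 15810 = +15810 cm⁻¹.
Net CFSE = -42588 + 15810 = -26778 cm⁻¹.

-26778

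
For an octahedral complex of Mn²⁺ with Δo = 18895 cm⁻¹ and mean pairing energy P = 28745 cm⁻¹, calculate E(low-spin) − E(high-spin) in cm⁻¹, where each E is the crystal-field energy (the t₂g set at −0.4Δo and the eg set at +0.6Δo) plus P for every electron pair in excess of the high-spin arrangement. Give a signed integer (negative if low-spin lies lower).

Mn sits in group 7; removing 2 electrons leaves Mn²⁺ with 7 − 2 = 5 d electrons.
High-spin d⁵ fills as t₂g³ eg² with CFSE 3(−0.4) + 2(+0.6) = 0.0Δo = 0 cm⁻¹.
For low-spin the configuration is t₂g⁵ eg⁰: orbital energy -2.0 × 18895 = -37790 cm⁻¹, and 2 additional pairs relative to high-spin add 57490 cm⁻¹, giving 19700 cm⁻¹.
Thus E(LS) − E(HS) = 19700 cm⁻¹.

19700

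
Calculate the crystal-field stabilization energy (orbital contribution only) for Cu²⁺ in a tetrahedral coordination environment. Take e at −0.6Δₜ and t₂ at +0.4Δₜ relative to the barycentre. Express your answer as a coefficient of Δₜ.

-0.4 Δₜ

Cu sits in group 11; removing 2 electrons leaves Cu²⁺ with 11 − 2 = 9 d electrons.
Tetrahedral splitting is small, so the complex is high-spin.
Configuration: e⁴ t₂⁵.
CFSE = 4(-0.6Δₜ) + 5(0.4Δₜ) = -2.4Δₜ + 2.0Δₜ = -0.4Δₜ.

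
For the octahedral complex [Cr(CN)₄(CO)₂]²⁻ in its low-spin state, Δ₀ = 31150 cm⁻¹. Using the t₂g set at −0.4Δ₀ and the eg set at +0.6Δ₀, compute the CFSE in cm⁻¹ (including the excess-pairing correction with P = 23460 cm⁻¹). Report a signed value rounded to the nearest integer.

Ligand charges: 4×(-1) from CN⁻ and 2×(+0) from CO sum to -4; with overall charge -2, Cr is +2.
Group 6 minus oxidation state +2 gives a d⁴ configuration for Cr²⁺.
Electron filling gives t₂g⁴ eg⁰.
The orbital stabilization is -1.6Δ₀ = -1.6 × 31150 = -49840 cm⁻¹.
Relative to high-spin t₂g³ eg¹ (0 paired), the low-spin configuration has 1 additional pair, contributing +1 × 23460 = +23460 cm⁻¹.
Combining: -49840 + 23460 = -26380 cm⁻¹.

-26380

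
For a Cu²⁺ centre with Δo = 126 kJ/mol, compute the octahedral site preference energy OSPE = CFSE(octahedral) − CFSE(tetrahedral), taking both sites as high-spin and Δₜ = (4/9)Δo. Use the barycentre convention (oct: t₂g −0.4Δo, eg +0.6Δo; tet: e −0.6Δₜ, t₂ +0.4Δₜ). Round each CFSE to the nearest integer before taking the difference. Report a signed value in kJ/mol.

Cu²⁺: group 11, so d-count = 11 − 2 = 9.
Octahedral (high-spin): t2g^6 e_g^3, CFSE = 6(−0.4) + 3(+0.6) = -0.6Δo = -0.6 × 126 = -76 kJ/mol.
Tetrahedral: e^4 t2^5, CFSE = 4(−0.6) + 5(+0.4) = -0.4Δₜ = -0.4 × (4/9) × 126 = -22 kJ/mol.
OSPE = -76 − (-22) = -54 kJ/mol.

-54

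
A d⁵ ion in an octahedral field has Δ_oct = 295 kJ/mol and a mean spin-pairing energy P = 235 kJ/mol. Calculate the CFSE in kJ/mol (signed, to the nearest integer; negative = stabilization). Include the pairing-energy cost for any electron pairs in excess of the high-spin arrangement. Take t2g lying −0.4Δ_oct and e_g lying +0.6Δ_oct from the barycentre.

Since Δ_oct = 295 kJ/mol > P = 235 kJ/mol, the complex adopts the low-spin configuration.
Filling d⁵ accordingly: t2g^5 e_g^0.
Orbital CFSE = -2.0Δ_oct = -2.0 × 295 = -590 kJ/mol.
Excess pairs vs high-spin: 2 − 0 = 2; pairing cost = +470 kJ/mol.
Net CFSE = -590 + 470 = -120 kJ/mol.

-120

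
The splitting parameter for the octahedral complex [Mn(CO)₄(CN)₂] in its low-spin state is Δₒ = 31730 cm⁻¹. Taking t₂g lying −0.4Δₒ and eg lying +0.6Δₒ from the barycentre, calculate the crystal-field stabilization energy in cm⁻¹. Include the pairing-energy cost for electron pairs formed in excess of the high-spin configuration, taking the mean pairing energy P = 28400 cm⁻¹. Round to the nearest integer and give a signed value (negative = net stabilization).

Ligand charges: 4×(+0) from CO and 2×(-1) from CN⁻ sum to -2; with overall charge +0, Mn is +2.
Mn is in group 7, so Mn²⁺ is d⁵ (7 − 2 = 5).
Electron filling gives t₂g⁵ eg⁰.
Orbital CFSE = 5(-0.4) + 0(0.6) = -2.0Δₒ = -2.0 × 31730 = -63460 cm⁻¹.
Relative to high-spin t₂g³ eg² (0 paired), the low-spin configuration has 2 additional pairs, contributing +2 × 28400 = +56800 cm⁻¹.
Net CFSE = -63460 + 56800 = -6660 cm⁻¹.

-6660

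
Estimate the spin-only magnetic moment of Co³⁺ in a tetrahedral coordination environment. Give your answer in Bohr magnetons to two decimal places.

Co is in group 9, so Co³⁺ is d⁶ (9 − 3 = 6).
Tetrahedral fields are weak (Δₜ ≈ 4/9 Δₒ), so electrons fill high-spin.
Configuration: e³ t₂³ → 4 unpaired electrons.
μ(spin-only) = √[4(4+2)] = √24 ≈ 4.90 Bohr magnetons.

4.90 Bohr magnetons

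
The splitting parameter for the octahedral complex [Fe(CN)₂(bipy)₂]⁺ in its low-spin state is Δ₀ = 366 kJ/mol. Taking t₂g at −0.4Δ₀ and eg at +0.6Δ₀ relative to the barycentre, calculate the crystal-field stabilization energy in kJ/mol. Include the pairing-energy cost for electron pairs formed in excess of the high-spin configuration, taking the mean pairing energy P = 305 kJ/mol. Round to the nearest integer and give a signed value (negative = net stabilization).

Ligand charges: 2×(-1) from CN⁻ and 2×(+0) from bipy sum to -2; with overall charge +1, Fe is +3.
Fe is in group 8, so Fe³⁺ is d⁵ (8 − 3 = 5).
Electron filling gives t₂g⁵ eg⁰.
CFSE(orbital) = 5×(-0.4Δ₀) + 0×(0.6Δ₀) = -2.0Δ₀; with Δ₀ = 366 kJ/mol that is -732 kJ/mol.
Pairing penalty: 2 pairs vs 0 in the high-spin reference → 2 extra × P = 610 kJ/mol.
Net CFSE = -732 + 610 = -122 kJ/mol.

-122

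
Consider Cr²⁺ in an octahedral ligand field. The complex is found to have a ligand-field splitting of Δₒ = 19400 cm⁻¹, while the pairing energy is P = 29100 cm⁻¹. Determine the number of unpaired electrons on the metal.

4

Cr is in group 6, so Cr²⁺ is d⁴ (6 − 2 = 4).
Δₒ < P, so pairing is avoided: the ground state is high-spin.
That gives t2g^3 e_g^1.
Unpaired electrons: 4.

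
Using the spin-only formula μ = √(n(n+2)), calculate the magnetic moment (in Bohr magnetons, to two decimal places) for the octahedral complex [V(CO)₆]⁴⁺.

CO is neutral, so the +4 overall charge sits on V: oxidation state +4.
V is in group 5, so V⁴⁺ is d¹ (5 − 4 = 1).
For octahedral d¹ the high- and low-spin configurations coincide.
Configuration: t₂g¹ eg⁰ → 1 unpaired electron.
μ(spin-only) = √[1(1+2)] = √3 ≈ 1.73 Bohr magnetons.

1.73 Bohr magnetons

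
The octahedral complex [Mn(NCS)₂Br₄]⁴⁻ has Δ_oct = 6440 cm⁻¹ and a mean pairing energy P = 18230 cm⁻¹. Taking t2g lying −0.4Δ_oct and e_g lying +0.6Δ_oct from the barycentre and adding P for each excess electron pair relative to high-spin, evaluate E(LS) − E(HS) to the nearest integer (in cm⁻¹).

Ligand charges: 2×(-1) from NCS⁻ and 4×(-1) from Br⁻ sum to -6; with overall charge -4, Mn is +2.
Mn²⁺: group 7, so d-count = 7 − 2 = 5.
High-spin: t2g^3 e_g^2, CFSE = 0.0Δ_oct = 0 cm⁻¹.
Low-spin t2g^5 e_g^0 gives -2.0Δ_oct = -12880 cm⁻¹, but forming 2 extra pairs costs 2P = 36460 cm⁻¹, so E(LS) = -12880 + 36460 = 23580 cm⁻¹.
E(LS) − E(HS) = 23580 − (0) = 23580 cm⁻¹.

23580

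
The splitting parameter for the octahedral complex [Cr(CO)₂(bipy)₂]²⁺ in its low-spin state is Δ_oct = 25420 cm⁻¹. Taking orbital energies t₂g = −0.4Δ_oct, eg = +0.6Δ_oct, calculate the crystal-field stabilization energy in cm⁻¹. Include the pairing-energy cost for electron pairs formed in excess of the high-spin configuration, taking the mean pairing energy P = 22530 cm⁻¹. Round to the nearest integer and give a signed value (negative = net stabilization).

-18142

Ligand charges: 2×(+0) from CO and 2×(+0) from bipy sum to +0; with overall charge +2, Cr is +2.
Cr is in group 6, so Cr²⁺ is d⁴ (6 − 2 = 4).
Electron filling gives t₂g⁴ eg⁰.
CFSE(orbital) = 4×(-0.4Δ_oct) + 0×(0.6Δ_oct) = -1.6Δ_oct; with Δ_oct = 25420 cm⁻¹ that is -40672 cm⁻¹.
High-spin d⁴ would be t₂g³ eg¹ with 0 pairs; low-spin has 1, so 1 excess pair costs +1P = +22530 cm⁻¹.
Combining: -40672 + 22530 = -18142 cm⁻¹.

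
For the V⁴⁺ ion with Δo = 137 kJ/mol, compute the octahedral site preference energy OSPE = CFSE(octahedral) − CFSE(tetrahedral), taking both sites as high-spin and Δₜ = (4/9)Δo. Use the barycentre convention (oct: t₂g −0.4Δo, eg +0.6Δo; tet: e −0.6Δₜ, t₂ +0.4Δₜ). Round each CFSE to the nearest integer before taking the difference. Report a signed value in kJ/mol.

V⁴⁺: group 5, so d-count = 5 − 4 = 1.
In an octahedral site d¹ (HS) is t₂g¹ eg⁰, giving CFSE(oct) = -0.4Δo = -55 kJ/mol.
In a tetrahedral site the filling is e¹ t₂⁰: CFSE(tet) = -0.6Δₜ = -0.6 × (4/9)(137) = -37 kJ/mol.
OSPE = CFSE(oct) − CFSE(tet) = -55 − (-37) = -18 kJ/mol.

-18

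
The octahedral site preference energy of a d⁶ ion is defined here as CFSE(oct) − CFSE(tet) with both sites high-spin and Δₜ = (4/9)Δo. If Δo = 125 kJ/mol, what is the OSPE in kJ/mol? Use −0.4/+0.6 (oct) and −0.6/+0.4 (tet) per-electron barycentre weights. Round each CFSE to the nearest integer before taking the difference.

In an octahedral site d⁶ (HS) is t₂g⁴ eg², giving CFSE(oct) = -0.4Δo = -50 kJ/mol.
In a tetrahedral site the filling is e³ t₂³: CFSE(tet) = -0.6Δₜ = -0.6 × (4/9)(125) = -33 kJ/mol.
OSPE = CFSE(oct) − CFSE(tet) = -50 − (-33) = -17 kJ/mol.

-17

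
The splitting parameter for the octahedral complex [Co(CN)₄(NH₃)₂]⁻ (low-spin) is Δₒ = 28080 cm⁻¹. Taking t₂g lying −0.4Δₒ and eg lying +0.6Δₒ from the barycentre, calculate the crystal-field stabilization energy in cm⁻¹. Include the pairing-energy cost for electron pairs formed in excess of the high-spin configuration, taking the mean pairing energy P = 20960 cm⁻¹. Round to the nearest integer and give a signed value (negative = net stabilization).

-25472

Ligand charges: 4×(-1) from CN⁻ and 2×(+0) from NH₃ sum to -4; with overall charge -1, Co is +3.
Co is in group 9, so Co³⁺ is d⁶ (9 − 3 = 6).
Electron filling gives t₂g⁶ eg⁰.
The orbital stabilization is -2.4Δₒ = -2.4 × 28080 = -67392 cm⁻¹.
Relative to high-spin t₂g⁴ eg² (1 paired), the low-spin configuration has 2 additional pairs, contributing +2 × 20960 = +41920 cm⁻¹.
Combining: -67392 + 41920 = -25472 cm⁻¹.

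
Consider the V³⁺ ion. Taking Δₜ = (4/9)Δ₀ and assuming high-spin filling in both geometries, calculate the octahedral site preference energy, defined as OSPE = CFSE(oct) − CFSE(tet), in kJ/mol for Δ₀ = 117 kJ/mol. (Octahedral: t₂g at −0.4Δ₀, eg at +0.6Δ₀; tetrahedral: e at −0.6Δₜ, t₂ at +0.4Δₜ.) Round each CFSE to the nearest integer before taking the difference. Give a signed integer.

V is in group 5, so V³⁺ is d² (5 − 3 = 2).
Octahedral (high-spin): t₂g² eg⁰, CFSE = 2(−0.4) + 0(+0.6) = -0.8Δ₀ = -0.8 × 117 = -94 kJ/mol.
Tetrahedral e² t₂⁰ gives -1.2Δₜ = -1.2 × (4/9) × 117 = -62 kJ/mol.
OSPE = -94 − (-62) = -32 kJ/mol.

-32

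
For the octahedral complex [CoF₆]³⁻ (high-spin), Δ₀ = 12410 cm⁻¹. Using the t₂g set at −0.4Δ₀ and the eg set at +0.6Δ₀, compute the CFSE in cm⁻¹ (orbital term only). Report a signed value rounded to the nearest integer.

-4964

Each F⁻ contributes -1; 6 × (-1) = -6. With overall charge -3, Co is in the +3 oxidation state.
Co sits in group 9; removing 3 electrons leaves Co³⁺ with 9 − 3 = 6 d electrons.
Configuration: t₂g⁴ eg².
CFSE(orbital) = 4×(-0.4Δ₀) + 2×(0.6Δ₀) = -0.4Δ₀; with Δ₀ = 12410 cm⁻¹ that is -4964 cm⁻¹.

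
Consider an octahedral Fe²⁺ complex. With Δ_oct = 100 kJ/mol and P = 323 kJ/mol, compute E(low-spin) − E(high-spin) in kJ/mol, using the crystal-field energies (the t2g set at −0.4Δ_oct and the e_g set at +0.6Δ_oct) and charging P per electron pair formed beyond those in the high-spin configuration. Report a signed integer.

446

Fe²⁺: group 8, so d-count = 8 − 2 = 6.
In the high-spin limit (t2g^4 e_g^2) the orbital term is -0.4Δ_oct = -40 kJ/mol, with no excess pairing.
For low-spin the configuration is t2g^6 e_g^0: orbital energy -2.4 × 100 = -240 kJ/mol, and 2 additional pairs relative to high-spin add 646 kJ/mol, giving 406 kJ/mol.
Thus E(LS) − E(HS) = 446 kJ/mol.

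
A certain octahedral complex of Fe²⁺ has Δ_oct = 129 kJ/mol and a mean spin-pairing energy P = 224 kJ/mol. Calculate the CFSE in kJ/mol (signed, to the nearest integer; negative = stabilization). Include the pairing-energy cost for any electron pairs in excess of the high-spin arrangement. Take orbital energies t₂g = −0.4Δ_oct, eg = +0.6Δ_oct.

-52

Group 8 minus oxidation state +2 gives a d⁶ configuration for Fe²⁺.
Here Δ_oct < P (129 < 224), so the high-spin state is favoured.
Configuration: t₂g⁴ eg².
Orbital CFSE = -0.4Δ_oct = -0.4 × 129 = -52 kJ/mol.
High-spin has no excess pairs, so no pairing correction applies.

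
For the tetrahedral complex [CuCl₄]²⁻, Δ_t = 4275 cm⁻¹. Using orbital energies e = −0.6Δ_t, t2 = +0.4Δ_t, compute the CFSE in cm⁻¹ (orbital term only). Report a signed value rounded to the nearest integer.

-1710

Each Cl⁻ contributes -1; 4 × (-1) = -4. With overall charge -2, Cu is in the +2 oxidation state.
Cu²⁺: group 11, so d-count = 11 − 2 = 9.
Tetrahedral fields are weak (Δₜ ≈ 4/9 Δₒ), so electrons fill high-spin.
The d⁹ electrons fill as e^4 t2^5.
Orbital CFSE = 4(-0.6) + 5(0.4) = -0.4Δ_t = -0.4 × 4275 = -1710 cm⁻¹.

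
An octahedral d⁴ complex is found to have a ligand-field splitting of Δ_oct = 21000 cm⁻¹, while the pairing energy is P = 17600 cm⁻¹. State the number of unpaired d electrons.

Δ_oct > P, so pairing is preferred: the ground state is low-spin.
That gives t₂g⁴ eg⁰.
Unpaired electrons: 2.

2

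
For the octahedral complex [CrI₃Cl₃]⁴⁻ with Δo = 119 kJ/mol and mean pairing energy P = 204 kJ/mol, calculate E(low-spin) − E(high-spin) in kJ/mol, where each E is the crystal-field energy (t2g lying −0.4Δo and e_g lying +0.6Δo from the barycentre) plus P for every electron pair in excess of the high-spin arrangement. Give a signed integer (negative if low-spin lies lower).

85

Ligand charges: 3×(-1) from I⁻ and 3×(-1) from Cl⁻ sum to -6; with overall charge -4, Cr is +2.
Cr sits in group 6; removing 2 electrons leaves Cr²⁺ with 6 − 2 = 4 d electrons.
In the high-spin limit (t2g^3 e_g^1) the orbital term is -0.6Δo = -71 kJ/mol, with no excess pairing.
Low-spin t2g^4 e_g^0 gives -1.6Δo = -190 kJ/mol, but forming 1 extra pair costs 1P = 204 kJ/mol, so E(LS) = -190 + 204 = 14 kJ/mol.
E(LS) − E(HS) = 14 − (-71) = 85 kJ/mol.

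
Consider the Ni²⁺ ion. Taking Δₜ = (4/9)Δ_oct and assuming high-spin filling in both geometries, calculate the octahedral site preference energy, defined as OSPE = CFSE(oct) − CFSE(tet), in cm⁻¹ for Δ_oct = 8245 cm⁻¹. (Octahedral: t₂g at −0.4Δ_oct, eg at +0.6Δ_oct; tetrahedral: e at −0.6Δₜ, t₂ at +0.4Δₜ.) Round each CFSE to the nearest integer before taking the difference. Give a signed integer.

Group 10 minus oxidation state +2 gives a d⁸ configuration for Ni²⁺.
Octahedral high-spin t2g^6 e_g^2: CFSE = -1.2 × 8245 = -9894 cm⁻¹.
In a tetrahedral site the filling is e^4 t2^4: CFSE(tet) = -0.8Δₜ = -0.8 × (4/9)(8245) = -2932 cm⁻¹.
OSPE = -9894 − (-2932) = -6962 cm⁻¹.

-6962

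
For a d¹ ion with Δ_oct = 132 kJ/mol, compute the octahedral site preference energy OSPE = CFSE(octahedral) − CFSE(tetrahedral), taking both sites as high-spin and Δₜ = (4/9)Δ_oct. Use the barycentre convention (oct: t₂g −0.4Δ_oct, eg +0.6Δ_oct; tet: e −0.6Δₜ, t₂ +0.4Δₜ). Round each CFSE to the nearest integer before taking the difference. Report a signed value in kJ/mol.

-18

Octahedral (high-spin): t₂g¹ eg⁰, CFSE = 1(−0.4) + 0(+0.6) = -0.4Δ_oct = -0.4 × 132 = -53 kJ/mol.
In a tetrahedral site the filling is e¹ t₂⁰: CFSE(tet) = -0.6Δₜ = -0.6 × (4/9)(132) = -35 kJ/mol.
Subtracting, OSPE = -53 − (-35) = -18 kJ/mol.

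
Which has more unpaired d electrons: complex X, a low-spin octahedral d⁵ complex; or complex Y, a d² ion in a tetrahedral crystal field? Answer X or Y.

Y

X: t₂g⁵ eg⁰ → 1 unpaired.
Y: With tetrahedral geometry the complex is necessarily high-spin; e^2 t2^0 → 2 unpaired.
So Y has more unpaired electrons.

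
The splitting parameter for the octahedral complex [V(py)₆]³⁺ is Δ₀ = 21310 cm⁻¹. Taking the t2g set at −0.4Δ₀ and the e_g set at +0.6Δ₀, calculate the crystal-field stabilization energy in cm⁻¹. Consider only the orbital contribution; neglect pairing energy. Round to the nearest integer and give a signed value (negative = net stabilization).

py is neutral, so the +3 overall charge sits on V: oxidation state +3.
V is in group 5, so V³⁺ is d² (5 − 3 = 2).
The d² electrons fill as t2g^2 e_g^0.
CFSE(orbital) = 2×(-0.4Δ₀) + 0×(0.6Δ₀) = -0.8Δ₀; with Δ₀ = 21310 cm⁻¹ that is -17048 cm⁻¹.

-17048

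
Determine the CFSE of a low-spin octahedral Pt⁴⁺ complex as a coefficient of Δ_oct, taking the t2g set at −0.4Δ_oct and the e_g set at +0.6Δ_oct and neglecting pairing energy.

-2.4 Δ_oct

Pt is in group 10, so Pt⁴⁺ is d⁶ (10 − 4 = 6).
Configuration: t2g^6 e_g^0.
CFSE = 6(-0.4Δ_oct) + 0(0.6Δ_oct) = -2.4Δ_oct + 0.0Δ_oct = -2.4Δ_oct.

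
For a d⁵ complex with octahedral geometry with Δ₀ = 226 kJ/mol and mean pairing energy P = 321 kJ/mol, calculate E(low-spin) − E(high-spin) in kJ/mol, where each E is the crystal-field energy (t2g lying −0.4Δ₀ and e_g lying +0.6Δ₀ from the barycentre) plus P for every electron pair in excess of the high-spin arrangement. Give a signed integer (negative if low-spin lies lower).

High-spin d⁵ fills as t2g^3 e_g^2 with CFSE 3(−0.4) + 2(+0.6) = 0.0Δ₀ = 0 kJ/mol.
For low-spin the configuration is t2g^5 e_g^0: orbital energy -2.0 × 226 = -452 kJ/mol, and 2 additional pairs relative to high-spin add 642 kJ/mol, giving 190 kJ/mol.
E(LS) − E(HS) = 190 − (0) = 190 kJ/mol.

190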